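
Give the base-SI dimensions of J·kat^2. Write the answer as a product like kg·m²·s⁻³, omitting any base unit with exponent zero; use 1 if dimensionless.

J = N·m (work = force × distance),
    = kg·m²·s⁻².
kat = mol/s = s⁻¹·mol (catalytic activity).
So kat² = s⁻²·mol².
Combining: J·kat² = (kg·m²·s⁻²) · (s⁻²·mol²) = kg·m²·s⁻⁴·mol².

kg·m²·s⁻⁴·mol²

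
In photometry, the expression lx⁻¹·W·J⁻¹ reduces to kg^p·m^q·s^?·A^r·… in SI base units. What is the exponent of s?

-1

lx = lm/m² (illuminance = luminous flux per area),
    = m⁻²·cd.
So lx⁻¹ = m²·cd⁻¹.
W = J/s (power = energy per time),
    = kg·m²·s⁻³.
J = N·m (work = force × distance),
    = kg·m²·s⁻².
So J⁻¹ = kg⁻¹·m⁻²·s².
Combining: lx⁻¹·W·J⁻¹ = (m²·cd⁻¹) · (kg·m²·s⁻³) · (kg⁻¹·m⁻²·s²) = m²·s⁻¹·cd⁻¹.
The exponent of s is -1.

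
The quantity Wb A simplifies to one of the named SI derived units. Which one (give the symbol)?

J

Wb = V·s (flux: a volt is a weber per second),
    = kg·m²·s⁻²·A⁻¹.
Combining: Wb·A = (kg·m²·s⁻²·A⁻¹) · A = kg·m²·s⁻².
kg·m²·s⁻² is the base-SI form of the joule.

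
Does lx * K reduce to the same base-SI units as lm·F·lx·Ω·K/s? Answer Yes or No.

No

Left side:
  lx = lm/m² (illuminance = luminous flux per area),
      = m⁻²·cd.
  Combining: lx·K = (m⁻²·cd) · K = m⁻²·K·cd.
Right side:
  lm = cd.
  F = kg⁻¹·m⁻²·s⁴·A².
  lx = m⁻²·cd.
  Ω = kg·m²·s⁻³·A⁻².
  Combining: lm·F·lx·Ω·K·s⁻¹ = cd · (kg⁻¹·m⁻²·s⁴·A²) · (m⁻²·cd) · (kg·m²·s⁻³·A⁻²) · K · s⁻¹ = m⁻²·K·cd².
Left is m⁻²·K·cd; right is m⁻²·K·cd² — different.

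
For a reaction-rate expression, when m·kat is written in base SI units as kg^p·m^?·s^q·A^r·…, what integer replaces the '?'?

kat = mol/s = s⁻¹·mol (catalytic activity).
Combining: m·kat = m · (s⁻¹·mol) = m·s⁻¹·mol.
The exponent of m is 1.

1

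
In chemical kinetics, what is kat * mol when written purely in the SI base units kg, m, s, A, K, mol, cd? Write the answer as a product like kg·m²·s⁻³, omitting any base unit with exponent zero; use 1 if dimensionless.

s⁻¹·mol²

kat = mol/s = s⁻¹·mol (catalytic activity).
Combining: kat·mol = (s⁻¹·mol) · mol = s⁻¹·mol².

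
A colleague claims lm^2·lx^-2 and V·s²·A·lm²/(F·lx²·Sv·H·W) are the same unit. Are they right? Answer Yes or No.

Left side:
  lm = cd·sr = cd (luminous flux; sr is dimensionless).
  So lm² = cd².
  lx = lm/m² (illuminance = luminous flux per area),
      = m⁻²·cd.
  So lx⁻² = m⁴·cd⁻².
  Combining: lm²·lx⁻² = cd² · (m⁴·cd⁻²) = m⁴.
Right side:
  F = kg⁻¹·m⁻²·s⁴·A².
  So F⁻¹ = kg·m²·s⁻⁴·A⁻².
  lx = m⁻²·cd.
  So lx⁻² = m⁴·cd⁻².
  V = kg·m²·s⁻³·A⁻¹.
  Sv = m²·s⁻².
  So Sv⁻¹ = m⁻²·s².
  H = kg·m²·s⁻²·A⁻².
  So H⁻¹ = kg⁻¹·m⁻²·s²·A².
  lm = cd.
  So lm² = cd².
  W = kg·m²·s⁻³.
  So W⁻¹ = kg⁻¹·m⁻²·s³.
  Combining: F⁻¹·lx⁻²·V·Sv⁻¹·s²·H⁻¹·A·lm²·W⁻¹ = (kg·m²·s⁻⁴·A⁻²) · (m⁴·cd⁻²) · (kg·m²·s⁻³·A⁻¹) · (m⁻²·s²) · s² · (kg⁻¹·m⁻²·s²·A²) · A · cd² · (kg⁻¹·m⁻²·s³) = m²·s².
Left is m⁴; right is m²·s² — different.

No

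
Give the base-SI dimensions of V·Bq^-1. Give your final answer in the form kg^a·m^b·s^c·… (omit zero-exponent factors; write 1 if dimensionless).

V = W/A (potential = power per current),
    = kg·m²·s⁻³·A⁻¹.
Bq = 1/s = s⁻¹ (activity is decays per second).
So Bq⁻¹ = s.
Combining: V·Bq⁻¹ = (kg·m²·s⁻³·A⁻¹) · s = kg·m²·s⁻²·A⁻¹.

kg·m²·s⁻²·A⁻¹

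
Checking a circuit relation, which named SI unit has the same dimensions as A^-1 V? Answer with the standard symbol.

V = W/A (potential = power per current),
    = kg·m²·s⁻³·A⁻¹.
Combining: A⁻¹·V = A⁻¹ · (kg·m²·s⁻³·A⁻¹) = kg·m²·s⁻³·A⁻².
kg·m²·s⁻³·A⁻² is the base-SI form of the ohm.

Ω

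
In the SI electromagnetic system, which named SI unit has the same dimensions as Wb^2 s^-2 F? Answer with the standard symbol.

Wb = V·s (flux: a volt is a weber per second),
    = kg·m²·s⁻²·A⁻¹.
So Wb² = kg²·m⁴·s⁻⁴·A⁻².
F = C/V (capacitance = charge per voltage),
    = A·s/(kg·m²·s⁻³·A⁻¹) (substituting C and V),
    = kg⁻¹·m⁻²·s⁴·A².
Combining: Wb²·s⁻²·F = (kg²·m⁴·s⁻⁴·A⁻²) · s⁻² · (kg⁻¹·m⁻²·s⁴·A²) = kg·m²·s⁻².
kg·m²·s⁻² is the base-SI form of the joule.

J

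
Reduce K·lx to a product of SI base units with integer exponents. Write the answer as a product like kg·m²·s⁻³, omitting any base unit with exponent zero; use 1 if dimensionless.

lx = m⁻²·cd.
Combining: K·lx = K · (m⁻²·cd) = m⁻²·K·cd.

m⁻²·K·cd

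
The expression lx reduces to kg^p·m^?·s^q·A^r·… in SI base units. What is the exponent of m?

lx = m⁻²·cd.
The exponent of m is -2.

-2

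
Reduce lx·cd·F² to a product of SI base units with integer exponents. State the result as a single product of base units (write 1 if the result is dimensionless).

kg⁻²·m⁻⁶·s⁸·A⁴·cd²

lx = lm/m² (illuminance = luminous flux per area),
    = m⁻²·cd.
F = C/V (capacitance = charge per voltage),
    = A·s/(kg·m²·s⁻³·A⁻¹) (substituting C and V),
    = kg⁻¹·m⁻²·s⁴·A².
So F² = kg⁻²·m⁻⁴·s⁸·A⁴.
Combining: lx·cd·F² = (m⁻²·cd) · cd · (kg⁻²·m⁻⁴·s⁸·A⁴) = kg⁻²·m⁻⁶·s⁸·A⁴·cd².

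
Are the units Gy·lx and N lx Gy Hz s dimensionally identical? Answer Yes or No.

Left side:
  Gy = J/kg (absorbed dose = energy per mass),
      = m²·s⁻².
  lx = lm/m² (illuminance = luminous flux per area),
      = m⁻²·cd.
  Combining: Gy·lx = (m²·s⁻²) · (m⁻²·cd) = s⁻²·cd.
Right side:
  N = kg·m·s⁻².
  lx = m⁻²·cd.
  Gy = m²·s⁻².
  Hz = s⁻¹.
  Combining: N·lx·Gy·Hz·s = (kg·m·s⁻²) · (m⁻²·cd) · (m²·s⁻²) · s⁻¹ · s = kg·m·s⁻⁴·cd.
Left is s⁻²·cd; right is kg·m·s⁻⁴·cd — different.

No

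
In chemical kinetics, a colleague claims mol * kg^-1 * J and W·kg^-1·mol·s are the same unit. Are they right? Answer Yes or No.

Yes

Left side:
  J = N·m (work = force × distance),
      = kg·m²·s⁻².
  Combining: mol·kg⁻¹·J = mol · kg⁻¹ · (kg·m²·s⁻²) = m²·s⁻²·mol.
Right side:
  W = kg·m²·s⁻³.
  Combining: W·kg⁻¹·mol·s = (kg·m²·s⁻³) · kg⁻¹ · mol · s = m²·s⁻²·mol.
Both reduce to m²·s⁻²·mol.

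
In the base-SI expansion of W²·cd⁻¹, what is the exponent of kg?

2

W = J/s (power = energy per time),
    = kg·m²·s⁻³.
So W² = kg²·m⁴·s⁻⁶.
Combining: W²·cd⁻¹ = (kg²·m⁴·s⁻⁶) · cd⁻¹ = kg²·m⁴·s⁻⁶·cd⁻¹.
The exponent of kg is 2.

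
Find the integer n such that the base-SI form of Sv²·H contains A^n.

-2

Sv = J/kg (equivalent dose = energy per mass),
    = m²·s⁻².
So Sv² = m⁴·s⁻⁴.
H = Wb/A (inductance = flux per current),
    = kg·m²·s⁻²·A⁻².
Combining: Sv²·H = (m⁴·s⁻⁴) · (kg·m²·s⁻²·A⁻²) = kg·m⁶·s⁻⁶·A⁻².
The exponent of A is -2.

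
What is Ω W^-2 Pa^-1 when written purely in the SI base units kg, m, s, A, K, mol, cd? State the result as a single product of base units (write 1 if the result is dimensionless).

Ω = V/A (resistance = voltage per current),
    = kg·m²·s⁻³·A⁻².
W = J/s (power = energy per time),
    = kg·m²·s⁻³.
So W⁻² = kg⁻²·m⁻⁴·s⁶.
Pa = N/m² (pressure = force per area),
    = kg·m⁻¹·s⁻².
So Pa⁻¹ = kg⁻¹·m·s².
Combining: Ω·W⁻²·Pa⁻¹ = (kg·m²·s⁻³·A⁻²) · (kg⁻²·m⁻⁴·s⁶) · (kg⁻¹·m·s²) = kg⁻²·m⁻¹·s⁵·A⁻².

kg⁻²·m⁻¹·s⁵·A⁻²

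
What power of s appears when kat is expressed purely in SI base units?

-1

kat = s⁻¹·mol.
The exponent of s is -1.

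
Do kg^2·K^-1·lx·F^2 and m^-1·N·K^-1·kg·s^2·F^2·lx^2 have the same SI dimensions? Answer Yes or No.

Left side:
  lx = lm/m² (illuminance = luminous flux per area),
      = m⁻²·cd.
  F = C/V (capacitance = charge per voltage),
      = A·s/(kg·m²·s⁻³·A⁻¹) (substituting C and V),
      = kg⁻¹·m⁻²·s⁴·A².
  So F² = kg⁻²·m⁻⁴·s⁸·A⁴.
  Combining: kg²·K⁻¹·lx·F² = kg² · K⁻¹ · (m⁻²·cd) · (kg⁻²·m⁻⁴·s⁸·A⁴) = m⁻⁶·s⁸·A⁴·K⁻¹·cd.
Right side:
  N = kg·m/s² = kg·m·s⁻² (force = mass × acceleration).
  F = C/V (capacitance = charge per voltage),
      = A·s/(kg·m²·s⁻³·A⁻¹) (substituting C and V),
      = kg⁻¹·m⁻²·s⁴·A².
  So F² = kg⁻²·m⁻⁴·s⁸·A⁴.
  lx = lm/m² (illuminance = luminous flux per area),
      = m⁻²·cd.
  So lx² = m⁻⁴·cd².
  Combining: m⁻¹·N·K⁻¹·kg·s²·F²·lx² = m⁻¹ · (kg·m·s⁻²) · K⁻¹ · kg · s² · (kg⁻²·m⁻⁴·s⁸·A⁴) · (m⁻⁴·cd²) = m⁻⁸·s⁸·A⁴·K⁻¹·cd².
Left is m⁻⁶·s⁸·A⁴·K⁻¹·cd; right is m⁻⁸·s⁸·A⁴·K⁻¹·cd² — different.

No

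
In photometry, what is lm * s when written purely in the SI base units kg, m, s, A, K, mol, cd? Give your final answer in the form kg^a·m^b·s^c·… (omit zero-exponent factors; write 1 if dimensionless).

s·cd

lm = cd·sr = cd (luminous flux; sr is dimensionless).
Combining: lm·s = cd · s = s·cd.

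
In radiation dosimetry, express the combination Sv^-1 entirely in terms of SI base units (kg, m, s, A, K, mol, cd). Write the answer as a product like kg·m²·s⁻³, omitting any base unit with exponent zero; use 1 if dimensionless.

Sv = m²·s⁻².
So Sv⁻¹ = m⁻²·s².

m⁻²·s²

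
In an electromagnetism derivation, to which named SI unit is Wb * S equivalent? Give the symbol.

C

Wb = kg·m²·s⁻²·A⁻¹.
S = kg⁻¹·m⁻²·s³·A².
Combining: Wb·S = (kg·m²·s⁻²·A⁻¹) · (kg⁻¹·m⁻²·s³·A²) = s·A.
s·A is the base-SI form of the coulomb.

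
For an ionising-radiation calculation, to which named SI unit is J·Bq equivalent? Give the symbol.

W

J = kg·m²·s⁻².
Bq = s⁻¹.
Combining: J·Bq = (kg·m²·s⁻²) · s⁻¹ = kg·m²·s⁻³.
kg·m²·s⁻³ is the base-SI form of the watt.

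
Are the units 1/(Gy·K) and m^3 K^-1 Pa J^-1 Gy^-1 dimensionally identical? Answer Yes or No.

Left side:
  Gy = m²·s⁻².
  So Gy⁻¹ = m⁻²·s².
  Combining: Gy⁻¹·K⁻¹ = (m⁻²·s²) · K⁻¹ = m⁻²·s²·K⁻¹.
Right side:
  Pa = N/m² (pressure = force per area),
      = kg·m⁻¹·s⁻².
  J = N·m (work = force × distance),
      = kg·m²·s⁻².
  So J⁻¹ = kg⁻¹·m⁻²·s².
  Gy = J/kg (absorbed dose = energy per mass),
      = m²·s⁻².
  So Gy⁻¹ = m⁻²·s².
  Combining: m³·K⁻¹·Pa·J⁻¹·Gy⁻¹ = m³ · K⁻¹ · (kg·m⁻¹·s⁻²) · (kg⁻¹·m⁻²·s²) · (m⁻²·s²) = m⁻²·s²·K⁻¹.
Both reduce to m⁻²·s²·K⁻¹.

Yes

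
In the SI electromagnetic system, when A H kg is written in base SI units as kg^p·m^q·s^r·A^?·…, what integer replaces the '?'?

-1

H = Wb/A (inductance = flux per current),
    = kg·m²·s⁻²·A⁻².
Combining: A·H·kg = A · (kg·m²·s⁻²·A⁻²) · kg = kg²·m²·s⁻²·A⁻¹.
The exponent of A is -1.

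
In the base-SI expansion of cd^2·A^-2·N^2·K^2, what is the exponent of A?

N = kg·m/s² = kg·m·s⁻² (force = mass × acceleration).
So N² = kg²·m²·s⁻⁴.
Combining: cd²·A⁻²·N²·K² = cd² · A⁻² · (kg²·m²·s⁻⁴) · K² = kg²·m²·s⁻⁴·A⁻²·K²·cd².
The exponent of A is -2.

-2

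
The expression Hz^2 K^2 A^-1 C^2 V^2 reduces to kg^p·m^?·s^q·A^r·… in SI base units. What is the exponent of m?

Hz = 1/s = s⁻¹ (frequency is cycles per second).
So Hz² = s⁻².
C = A·s = s·A (charge = current × time).
So C² = s²·A².
V = W/A (potential = power per current),
    = kg·m²·s⁻³·A⁻¹.
So V² = kg²·m⁴·s⁻⁶·A⁻².
Combining: Hz²·K²·A⁻¹·C²·V² = s⁻² · K² · A⁻¹ · (s²·A²) · (kg²·m⁴·s⁻⁶·A⁻²) = kg²·m⁴·s⁻⁶·A⁻¹·K².
The exponent of m is 4.

4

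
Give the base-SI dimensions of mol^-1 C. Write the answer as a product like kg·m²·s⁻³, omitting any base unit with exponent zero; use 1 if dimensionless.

C = s·A.
Combining: mol⁻¹·C = mol⁻¹ · (s·A) = s·A·mol⁻¹.

s·A·mol⁻¹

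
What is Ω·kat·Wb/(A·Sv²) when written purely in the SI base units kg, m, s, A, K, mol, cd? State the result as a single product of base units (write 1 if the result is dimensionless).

kg²·s⁻²·A⁻⁴·mol

Ω = V/A (resistance = voltage per current),
    = kg·m²·s⁻³·A⁻².
kat = mol/s = s⁻¹·mol (catalytic activity).
Wb = V·s (flux: a volt is a weber per second),
    = kg·m²·s⁻²·A⁻¹.
Sv = J/kg (equivalent dose = energy per mass),
    = m²·s⁻².
So Sv⁻² = m⁻⁴·s⁴.
Combining: A⁻¹·Ω·kat·Wb·Sv⁻² = A⁻¹ · (kg·m²·s⁻³·A⁻²) · (s⁻¹·mol) · (kg·m²·s⁻²·A⁻¹) · (m⁻⁴·s⁴) = kg²·s⁻²·A⁻⁴·mol.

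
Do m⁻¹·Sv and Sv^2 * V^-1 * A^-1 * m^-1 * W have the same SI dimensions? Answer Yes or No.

Left side:
  Sv = J/kg (equivalent dose = energy per mass),
      = m²·s⁻².
  Combining: m⁻¹·Sv = m⁻¹ · (m²·s⁻²) = m·s⁻².
Right side:
  Sv = m²·s⁻².
  So Sv² = m⁴·s⁻⁴.
  V = kg·m²·s⁻³·A⁻¹.
  So V⁻¹ = kg⁻¹·m⁻²·s³·A.
  W = kg·m²·s⁻³.
  Combining: Sv²·V⁻¹·A⁻¹·m⁻¹·W = (m⁴·s⁻⁴) · (kg⁻¹·m⁻²·s³·A) · A⁻¹ · m⁻¹ · (kg·m²·s⁻³) = m³·s⁻⁴.
Left is m·s⁻²; right is m³·s⁻⁴ — different.

No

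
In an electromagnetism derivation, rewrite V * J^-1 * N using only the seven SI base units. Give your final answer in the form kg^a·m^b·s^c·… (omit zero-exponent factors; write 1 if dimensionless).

V = W/A (potential = power per current),
    = kg·m²·s⁻³·A⁻¹.
J = N·m (work = force × distance),
    = kg·m²·s⁻².
So J⁻¹ = kg⁻¹·m⁻²·s².
N = kg·m/s² = kg·m·s⁻² (force = mass × acceleration).
Combining: V·J⁻¹·N = (kg·m²·s⁻³·A⁻¹) · (kg⁻¹·m⁻²·s²) · (kg·m·s⁻²) = kg·m·s⁻³·A⁻¹.

kg·m·s⁻³·A⁻¹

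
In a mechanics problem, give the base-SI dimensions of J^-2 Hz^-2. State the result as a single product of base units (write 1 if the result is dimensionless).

kg⁻²·m⁻⁴·s⁶

J = N·m (work = force × distance),
    = kg·m²·s⁻².
So J⁻² = kg⁻²·m⁻⁴·s⁴.
Hz = 1/s = s⁻¹ (frequency is cycles per second).
So Hz⁻² = s².
Combining: J⁻²·Hz⁻² = (kg⁻²·m⁻⁴·s⁴) · s² = kg⁻²·m⁻⁴·s⁶.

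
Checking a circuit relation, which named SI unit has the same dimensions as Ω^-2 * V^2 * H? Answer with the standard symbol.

J

Ω = V/A (resistance = voltage per current),
    = kg·m²·s⁻³·A⁻².
So Ω⁻² = kg⁻²·m⁻⁴·s⁶·A⁴.
V = W/A (potential = power per current),
    = kg·m²·s⁻³·A⁻¹.
So V² = kg²·m⁴·s⁻⁶·A⁻².
H = Wb/A (inductance = flux per current),
    = kg·m²·s⁻²·A⁻².
Combining: Ω⁻²·V²·H = (kg⁻²·m⁻⁴·s⁶·A⁴) · (kg²·m⁴·s⁻⁶·A⁻²) · (kg·m²·s⁻²·A⁻²) = kg·m²·s⁻².
kg·m²·s⁻² is the base-SI form of the joule.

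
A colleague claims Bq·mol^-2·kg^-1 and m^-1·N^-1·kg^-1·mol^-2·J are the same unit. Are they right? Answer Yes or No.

No

Left side:
  Bq = s⁻¹.
  Combining: Bq·mol⁻²·kg⁻¹ = s⁻¹ · mol⁻² · kg⁻¹ = kg⁻¹·s⁻¹·mol⁻².
Right side:
  N = kg·m/s² = kg·m·s⁻² (force = mass × acceleration).
  So N⁻¹ = kg⁻¹·m⁻¹·s².
  J = N·m (work = force × distance),
      = kg·m²·s⁻².
  Combining: m⁻¹·N⁻¹·kg⁻¹·mol⁻²·J = m⁻¹ · (kg⁻¹·m⁻¹·s²) · kg⁻¹ · mol⁻² · (kg·m²·s⁻²) = kg⁻¹·mol⁻².
Left is kg⁻¹·s⁻¹·mol⁻²; right is kg⁻¹·mol⁻² — different.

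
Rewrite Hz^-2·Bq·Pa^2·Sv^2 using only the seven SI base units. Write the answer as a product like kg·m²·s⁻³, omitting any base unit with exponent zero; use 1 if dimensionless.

kg²·m²·s⁻⁷

Hz = s⁻¹.
So Hz⁻² = s².
Bq = s⁻¹.
Pa = kg·m⁻¹·s⁻².
So Pa² = kg²·m⁻²·s⁻⁴.
Sv = m²·s⁻².
So Sv² = m⁴·s⁻⁴.
Combining: Hz⁻²·Bq·Pa²·Sv² = s² · s⁻¹ · (kg²·m⁻²·s⁻⁴) · (m⁴·s⁻⁴) = kg²·m²·s⁻⁷.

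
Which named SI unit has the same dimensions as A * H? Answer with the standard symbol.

Wb

H = kg·m²·s⁻²·A⁻².
Combining: A·H = A · (kg·m²·s⁻²·A⁻²) = kg·m²·s⁻²·A⁻¹.
kg·m²·s⁻²·A⁻¹ is the base-SI form of the weber.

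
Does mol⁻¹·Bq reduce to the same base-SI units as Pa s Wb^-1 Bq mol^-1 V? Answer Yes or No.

Left side:
  Bq = 1/s = s⁻¹ (activity is decays per second).
  Combining: mol⁻¹·Bq = mol⁻¹ · s⁻¹ = s⁻¹·mol⁻¹.
Right side:
  Pa = kg·m⁻¹·s⁻².
  Wb = kg·m²·s⁻²·A⁻¹.
  So Wb⁻¹ = kg⁻¹·m⁻²·s²·A.
  Bq = s⁻¹.
  V = kg·m²·s⁻³·A⁻¹.
  Combining: Pa·s·Wb⁻¹·Bq·mol⁻¹·V = (kg·m⁻¹·s⁻²) · s · (kg⁻¹·m⁻²·s²·A) · s⁻¹ · mol⁻¹ · (kg·m²·s⁻³·A⁻¹) = kg·m⁻¹·s⁻³·mol⁻¹.
Left is s⁻¹·mol⁻¹; right is kg·m⁻¹·s⁻³·mol⁻¹ — different.

No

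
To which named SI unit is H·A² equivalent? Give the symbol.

H = Wb/A (inductance = flux per current),
    = kg·m²·s⁻²·A⁻².
Combining: H·A² = (kg·m²·s⁻²·A⁻²) · A² = kg·m²·s⁻².
kg·m²·s⁻² is the base-SI form of the joule.

J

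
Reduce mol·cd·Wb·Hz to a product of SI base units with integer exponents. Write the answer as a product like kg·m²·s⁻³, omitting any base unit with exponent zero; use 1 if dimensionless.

kg·m²·s⁻³·A⁻¹·mol·cd

Wb = kg·m²·s⁻²·A⁻¹.
Hz = s⁻¹.
Combining: mol·cd·Wb·Hz = mol · cd · (kg·m²·s⁻²·A⁻¹) · s⁻¹ = kg·m²·s⁻³·A⁻¹·mol·cd.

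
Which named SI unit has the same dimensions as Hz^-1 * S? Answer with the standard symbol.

F

Hz = s⁻¹.
So Hz⁻¹ = s.
S = kg⁻¹·m⁻²·s³·A².
Combining: Hz⁻¹·S = s · (kg⁻¹·m⁻²·s³·A²) = kg⁻¹·m⁻²·s⁴·A².
kg⁻¹·m⁻²·s⁴·A² is the base-SI form of the farad.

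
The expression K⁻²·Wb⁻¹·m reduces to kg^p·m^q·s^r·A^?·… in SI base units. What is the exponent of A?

1

Wb = V·s (flux: a volt is a weber per second),
    = kg·m²·s⁻²·A⁻¹.
So Wb⁻¹ = kg⁻¹·m⁻²·s²·A.
Combining: K⁻²·Wb⁻¹·m = K⁻² · (kg⁻¹·m⁻²·s²·A) · m = kg⁻¹·m⁻¹·s²·A·K⁻².
The exponent of A is 1.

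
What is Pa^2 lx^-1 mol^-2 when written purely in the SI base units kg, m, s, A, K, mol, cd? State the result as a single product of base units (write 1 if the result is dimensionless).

kg²·s⁻⁴·mol⁻²·cd⁻¹

Pa = kg·m⁻¹·s⁻².
So Pa² = kg²·m⁻²·s⁻⁴.
lx = m⁻²·cd.
So lx⁻¹ = m²·cd⁻¹.
Combining: Pa²·lx⁻¹·mol⁻² = (kg²·m⁻²·s⁻⁴) · (m²·cd⁻¹) · mol⁻² = kg²·s⁻⁴·mol⁻²·cd⁻¹.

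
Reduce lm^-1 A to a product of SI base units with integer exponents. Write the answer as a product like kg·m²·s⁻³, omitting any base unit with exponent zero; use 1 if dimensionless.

A·cd⁻¹

lm = cd.
So lm⁻¹ = cd⁻¹.
Combining: lm⁻¹·A = cd⁻¹ · A = A·cd⁻¹.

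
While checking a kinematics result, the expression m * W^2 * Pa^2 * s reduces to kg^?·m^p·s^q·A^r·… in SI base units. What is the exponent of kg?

W = J/s (power = energy per time),
    = kg·m²·s⁻³.
So W² = kg²·m⁴·s⁻⁶.
Pa = N/m² (pressure = force per area),
    = kg·m⁻¹·s⁻².
So Pa² = kg²·m⁻²·s⁻⁴.
Combining: m·W²·Pa²·s = m · (kg²·m⁴·s⁻⁶) · (kg²·m⁻²·s⁻⁴) · s = kg⁴·m³·s⁻⁹.
The exponent of kg is 4.

4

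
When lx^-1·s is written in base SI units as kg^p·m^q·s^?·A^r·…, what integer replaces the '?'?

1

lx = lm/m² (illuminance = luminous flux per area),
    = m⁻²·cd.
So lx⁻¹ = m²·cd⁻¹.
Combining: lx⁻¹·s = (m²·cd⁻¹) · s = m²·s·cd⁻¹.
The exponent of s is 1.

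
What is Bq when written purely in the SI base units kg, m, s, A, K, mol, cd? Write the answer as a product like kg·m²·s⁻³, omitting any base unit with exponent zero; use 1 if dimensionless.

s⁻¹

Bq = 1/s = s⁻¹ (activity is decays per second).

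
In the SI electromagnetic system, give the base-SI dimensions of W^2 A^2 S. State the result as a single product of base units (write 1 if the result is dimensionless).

W = kg·m²·s⁻³.
So W² = kg²·m⁴·s⁻⁶.
S = kg⁻¹·m⁻²·s³·A².
Combining: W²·A²·S = (kg²·m⁴·s⁻⁶) · A² · (kg⁻¹·m⁻²·s³·A²) = kg·m²·s⁻³·A⁴.

kg·m²·s⁻³·A⁴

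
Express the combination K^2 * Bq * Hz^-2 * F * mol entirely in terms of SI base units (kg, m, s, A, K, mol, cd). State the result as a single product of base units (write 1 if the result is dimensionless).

kg⁻¹·m⁻²·s⁵·A²·K²·mol

Bq = s⁻¹.
Hz = s⁻¹.
So Hz⁻² = s².
F = kg⁻¹·m⁻²·s⁴·A².
Combining: K²·Bq·Hz⁻²·F·mol = K² · s⁻¹ · s² · (kg⁻¹·m⁻²·s⁴·A²) · mol = kg⁻¹·m⁻²·s⁵·A²·K²·mol.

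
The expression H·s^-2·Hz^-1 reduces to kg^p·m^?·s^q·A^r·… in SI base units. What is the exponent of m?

H = kg·m²·s⁻²·A⁻².
Hz = s⁻¹.
So Hz⁻¹ = s.
Combining: H·s⁻²·Hz⁻¹ = (kg·m²·s⁻²·A⁻²) · s⁻² · s = kg·m²·s⁻³·A⁻².
The exponent of m is 2.

2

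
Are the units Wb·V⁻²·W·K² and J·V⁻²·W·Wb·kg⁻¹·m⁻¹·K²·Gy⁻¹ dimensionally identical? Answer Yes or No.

No

Left side:
  Wb = kg·m²·s⁻²·A⁻¹.
  V = kg·m²·s⁻³·A⁻¹.
  So V⁻² = kg⁻²·m⁻⁴·s⁶·A².
  W = kg·m²·s⁻³.
  Combining: Wb·V⁻²·W·K² = (kg·m²·s⁻²·A⁻¹) · (kg⁻²·m⁻⁴·s⁶·A²) · (kg·m²·s⁻³) · K² = s·A·K².
Right side:
  J = kg·m²·s⁻².
  V = kg·m²·s⁻³·A⁻¹.
  So V⁻² = kg⁻²·m⁻⁴·s⁶·A².
  W = kg·m²·s⁻³.
  Wb = kg·m²·s⁻²·A⁻¹.
  Gy = m²·s⁻².
  So Gy⁻¹ = m⁻²·s².
  Combining: J·V⁻²·W·Wb·kg⁻¹·m⁻¹·K²·Gy⁻¹ = (kg·m²·s⁻²) · (kg⁻²·m⁻⁴·s⁶·A²) · (kg·m²·s⁻³) · (kg·m²·s⁻²·A⁻¹) · kg⁻¹ · m⁻¹ · K² · (m⁻²·s²) = m⁻¹·s·A·K².
Left is s·A·K²; right is m⁻¹·s·A·K² — different.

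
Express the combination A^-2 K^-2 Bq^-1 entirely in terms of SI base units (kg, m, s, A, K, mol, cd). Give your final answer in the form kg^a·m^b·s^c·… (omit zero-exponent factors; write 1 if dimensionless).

s·A⁻²·K⁻²

Bq = 1/s = s⁻¹ (activity is decays per second).
So Bq⁻¹ = s.
Combining: A⁻²·K⁻²·Bq⁻¹ = A⁻² · K⁻² · s = s·A⁻²·K⁻².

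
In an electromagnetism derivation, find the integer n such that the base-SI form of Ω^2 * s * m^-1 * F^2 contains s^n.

Ω = V/A (resistance = voltage per current),
    = kg·m²·s⁻³·A⁻².
So Ω² = kg²·m⁴·s⁻⁶·A⁻⁴.
F = C/V (capacitance = charge per voltage),
    = A·s/(kg·m²·s⁻³·A⁻¹) (substituting C and V),
    = kg⁻¹·m⁻²·s⁴·A².
So F² = kg⁻²·m⁻⁴·s⁸·A⁴.
Combining: Ω²·s·m⁻¹·F² = (kg²·m⁴·s⁻⁶·A⁻⁴) · s · m⁻¹ · (kg⁻²·m⁻⁴·s⁸·A⁴) = m⁻¹·s³.
The exponent of s is 3.

3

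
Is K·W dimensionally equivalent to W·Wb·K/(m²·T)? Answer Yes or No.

Left side:
  W = J/s (power = energy per time),
      = kg·m²·s⁻³.
  Combining: K·W = K · (kg·m²·s⁻³) = kg·m²·s⁻³·K.
Right side:
  W = J/s (power = energy per time),
      = kg·m²·s⁻³.
  T = Wb/m² (flux density = flux per area),
      = kg·s⁻²·A⁻¹.
  So T⁻¹ = kg⁻¹·s²·A.
  Wb = V·s (flux: a volt is a weber per second),
      = kg·m²·s⁻²·A⁻¹.
  Combining: m⁻²·W·T⁻¹·Wb·K = m⁻² · (kg·m²·s⁻³) · (kg⁻¹·s²·A) · (kg·m²·s⁻²·A⁻¹) · K = kg·m²·s⁻³·K.
Both reduce to kg·m²·s⁻³·K.

Yes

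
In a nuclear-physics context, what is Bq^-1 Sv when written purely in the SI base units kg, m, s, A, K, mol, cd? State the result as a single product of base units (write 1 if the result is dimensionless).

Bq = 1/s = s⁻¹ (activity is decays per second).
So Bq⁻¹ = s.
Sv = J/kg (equivalent dose = energy per mass),
    = m²·s⁻².
Combining: Bq⁻¹·Sv = s · (m²·s⁻²) = m²·s⁻¹.

m²·s⁻¹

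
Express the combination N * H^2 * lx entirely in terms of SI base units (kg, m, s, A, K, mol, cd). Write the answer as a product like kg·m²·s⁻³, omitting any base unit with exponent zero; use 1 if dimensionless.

N = kg·m/s² = kg·m·s⁻² (force = mass × acceleration).
H = Wb/A (inductance = flux per current),
    = kg·m²·s⁻²·A⁻².
So H² = kg²·m⁴·s⁻⁴·A⁻⁴.
lx = lm/m² (illuminance = luminous flux per area),
    = m⁻²·cd.
Combining: N·H²·lx = (kg·m·s⁻²) · (kg²·m⁴·s⁻⁴·A⁻⁴) · (m⁻²·cd) = kg³·m³·s⁻⁶·A⁻⁴·cd.

kg³·m³·s⁻⁶·A⁻⁴·cd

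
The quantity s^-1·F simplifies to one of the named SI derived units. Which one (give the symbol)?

F = C/V (capacitance = charge per voltage),
    = A·s/(kg·m²·s⁻³·A⁻¹) (substituting C and V),
    = kg⁻¹·m⁻²·s⁴·A².
Combining: s⁻¹·F = s⁻¹ · (kg⁻¹·m⁻²·s⁴·A²) = kg⁻¹·m⁻²·s³·A².
kg⁻¹·m⁻²·s³·A² is the base-SI form of the siemens.

S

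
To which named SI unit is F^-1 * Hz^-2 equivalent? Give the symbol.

H

F = C/V (capacitance = charge per voltage),
    = A·s/(kg·m²·s⁻³·A⁻¹) (substituting C and V),
    = kg⁻¹·m⁻²·s⁴·A².
So F⁻¹ = kg·m²·s⁻⁴·A⁻².
Hz = 1/s = s⁻¹ (frequency is cycles per second).
So Hz⁻² = s².
Combining: F⁻¹·Hz⁻² = (kg·m²·s⁻⁴·A⁻²) · s² = kg·m²·s⁻²·A⁻².
kg·m²·s⁻²·A⁻² is the base-SI form of the henry.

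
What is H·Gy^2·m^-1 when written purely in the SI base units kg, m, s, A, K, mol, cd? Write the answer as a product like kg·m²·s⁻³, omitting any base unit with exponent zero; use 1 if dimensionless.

kg·m⁵·s⁻⁶·A⁻²

H = Wb/A (inductance = flux per current),
    = kg·m²·s⁻²·A⁻².
Gy = J/kg (absorbed dose = energy per mass),
    = m²·s⁻².
So Gy² = m⁴·s⁻⁴.
Combining: H·Gy²·m⁻¹ = (kg·m²·s⁻²·A⁻²) · (m⁴·s⁻⁴) · m⁻¹ = kg·m⁵·s⁻⁶·A⁻².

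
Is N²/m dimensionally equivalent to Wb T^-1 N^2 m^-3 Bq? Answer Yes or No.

No

Left side:
  N = kg·m/s² = kg·m·s⁻² (force = mass × acceleration).
  So N² = kg²·m²·s⁻⁴.
  Combining: m⁻¹·N² = m⁻¹ · (kg²·m²·s⁻⁴) = kg²·m·s⁻⁴.
Right side:
  Wb = kg·m²·s⁻²·A⁻¹.
  T = kg·s⁻²·A⁻¹.
  So T⁻¹ = kg⁻¹·s²·A.
  N = kg·m·s⁻².
  So N² = kg²·m²·s⁻⁴.
  Bq = s⁻¹.
  Combining: Wb·T⁻¹·N²·m⁻³·Bq = (kg·m²·s⁻²·A⁻¹) · (kg⁻¹·s²·A) · (kg²·m²·s⁻⁴) · m⁻³ · s⁻¹ = kg²·m·s⁻⁵.
Left is kg²·m·s⁻⁴; right is kg²·m·s⁻⁵ — different.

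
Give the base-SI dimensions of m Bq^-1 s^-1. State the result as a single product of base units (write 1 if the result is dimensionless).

m

Bq = 1/s = s⁻¹ (activity is decays per second).
So Bq⁻¹ = s.
Combining: m·Bq⁻¹·s⁻¹ = m · s · s⁻¹ = m.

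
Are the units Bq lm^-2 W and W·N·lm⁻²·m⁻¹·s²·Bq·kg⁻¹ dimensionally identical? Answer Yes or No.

Yes

Left side:
  Bq = 1/s = s⁻¹ (activity is decays per second).
  lm = cd·sr = cd (luminous flux; sr is dimensionless).
  So lm⁻² = cd⁻².
  W = J/s (power = energy per time),
      = kg·m²·s⁻³.
  Combining: Bq·lm⁻²·W = s⁻¹ · cd⁻² · (kg·m²·s⁻³) = kg·m²·s⁻⁴·cd⁻².
Right side:
  W = kg·m²·s⁻³.
  N = kg·m·s⁻².
  lm = cd.
  So lm⁻² = cd⁻².
  Bq = s⁻¹.
  Combining: W·N·lm⁻²·m⁻¹·s²·Bq·kg⁻¹ = (kg·m²·s⁻³) · (kg·m·s⁻²) · cd⁻² · m⁻¹ · s² · s⁻¹ · kg⁻¹ = kg·m²·s⁻⁴·cd⁻².
Both reduce to kg·m²·s⁻⁴·cd⁻².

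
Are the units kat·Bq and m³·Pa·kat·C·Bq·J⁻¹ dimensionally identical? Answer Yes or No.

No

Left side:
  kat = mol/s = s⁻¹·mol (catalytic activity).
  Bq = 1/s = s⁻¹ (activity is decays per second).
  Combining: kat·Bq = (s⁻¹·mol) · s⁻¹ = s⁻²·mol.
Right side:
  Pa = N/m² (pressure = force per area),
      = kg·m⁻¹·s⁻².
  kat = mol/s = s⁻¹·mol (catalytic activity).
  C = A·s = s·A (charge = current × time).
  Bq = 1/s = s⁻¹ (activity is decays per second).
  J = N·m (work = force × distance),
      = kg·m²·s⁻².
  So J⁻¹ = kg⁻¹·m⁻²·s².
  Combining: m³·Pa·kat·C·Bq·J⁻¹ = m³ · (kg·m⁻¹·s⁻²) · (s⁻¹·mol) · (s·A) · s⁻¹ · (kg⁻¹·m⁻²·s²) = s⁻¹·A·mol.
Left is s⁻²·mol; right is s⁻¹·A·mol — different.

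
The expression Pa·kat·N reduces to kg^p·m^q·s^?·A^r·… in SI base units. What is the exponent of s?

-5

Pa = N/m² (pressure = force per area),
    = kg·m⁻¹·s⁻².
kat = mol/s = s⁻¹·mol (catalytic activity).
N = kg·m/s² = kg·m·s⁻² (force = mass × acceleration).
Combining: Pa·kat·N = (kg·m⁻¹·s⁻²) · (s⁻¹·mol) · (kg·m·s⁻²) = kg²·s⁻⁵·mol.
The exponent of s is -5.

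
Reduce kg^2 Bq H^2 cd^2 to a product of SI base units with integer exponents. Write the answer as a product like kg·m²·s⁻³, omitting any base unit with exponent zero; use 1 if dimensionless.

Bq = 1/s = s⁻¹ (activity is decays per second).
H = Wb/A (inductance = flux per current),
    = kg·m²·s⁻²·A⁻².
So H² = kg²·m⁴·s⁻⁴·A⁻⁴.
Combining: kg²·Bq·H²·cd² = kg² · s⁻¹ · (kg²·m⁴·s⁻⁴·A⁻⁴) · cd² = kg⁴·m⁴·s⁻⁵·A⁻⁴·cd².

kg⁴·m⁴·s⁻⁵·A⁻⁴·cd²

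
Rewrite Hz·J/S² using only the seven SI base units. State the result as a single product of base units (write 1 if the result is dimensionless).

kg³·m⁶·s⁻⁹·A⁻⁴

Hz = 1/s = s⁻¹ (frequency is cycles per second).
S = 1/Ω (conductance is reciprocal resistance),
    = kg⁻¹·m⁻²·s³·A².
So S⁻² = kg²·m⁴·s⁻⁶·A⁻⁴.
J = N·m (work = force × distance),
    = kg·m²·s⁻².
Combining: Hz·S⁻²·J = s⁻¹ · (kg²·m⁴·s⁻⁶·A⁻⁴) · (kg·m²·s⁻²) = kg³·m⁶·s⁻⁹·A⁻⁴.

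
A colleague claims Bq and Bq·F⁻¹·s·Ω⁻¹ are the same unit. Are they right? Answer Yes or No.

Left side:
  Bq = s⁻¹.
Right side:
  Bq = 1/s = s⁻¹ (activity is decays per second).
  F = C/V (capacitance = charge per voltage),
      = A·s/(kg·m²·s⁻³·A⁻¹) (substituting C and V),
      = kg⁻¹·m⁻²·s⁴·A².
  So F⁻¹ = kg·m²·s⁻⁴·A⁻².
  Ω = V/A (resistance = voltage per current),
      = kg·m²·s⁻³·A⁻².
  So Ω⁻¹ = kg⁻¹·m⁻²·s³·A².
  Combining: Bq·F⁻¹·s·Ω⁻¹ = s⁻¹ · (kg·m²·s⁻⁴·A⁻²) · s · (kg⁻¹·m⁻²·s³·A²) = s⁻¹.
Both reduce to s⁻¹.

Yes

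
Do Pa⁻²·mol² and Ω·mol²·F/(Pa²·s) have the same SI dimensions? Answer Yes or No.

Yes

Left side:
  Pa = kg·m⁻¹·s⁻².
  So Pa⁻² = kg⁻²·m²·s⁴.
  Combining: Pa⁻²·mol² = (kg⁻²·m²·s⁴) · mol² = kg⁻²·m²·s⁴·mol².
Right side:
  Ω = V/A (resistance = voltage per current),
      = kg·m²·s⁻³·A⁻².
  Pa = N/m² (pressure = force per area),
      = kg·m⁻¹·s⁻².
  So Pa⁻² = kg⁻²·m²·s⁴.
  F = C/V (capacitance = charge per voltage),
      = A·s/(kg·m²·s⁻³·A⁻¹) (substituting C and V),
      = kg⁻¹·m⁻²·s⁴·A².
  Combining: Ω·Pa⁻²·s⁻¹·mol²·F = (kg·m²·s⁻³·A⁻²) · (kg⁻²·m²·s⁴) · s⁻¹ · mol² · (kg⁻¹·m⁻²·s⁴·A²) = kg⁻²·m²·s⁴·mol².
Both reduce to kg⁻²·m²·s⁴·mol².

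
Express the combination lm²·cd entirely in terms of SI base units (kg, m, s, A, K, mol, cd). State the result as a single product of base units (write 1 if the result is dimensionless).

lm = cd·sr = cd (luminous flux; sr is dimensionless).
So lm² = cd².
Combining: lm²·cd = cd² · cd = cd³.

cd³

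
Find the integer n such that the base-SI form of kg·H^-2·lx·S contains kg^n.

-2

H = Wb/A (inductance = flux per current),
    = kg·m²·s⁻²·A⁻².
So H⁻² = kg⁻²·m⁻⁴·s⁴·A⁴.
lx = lm/m² (illuminance = luminous flux per area),
    = m⁻²·cd.
S = 1/Ω (conductance is reciprocal resistance),
    = kg⁻¹·m⁻²·s³·A².
Combining: kg·H⁻²·lx·S = kg · (kg⁻²·m⁻⁴·s⁴·A⁴) · (m⁻²·cd) · (kg⁻¹·m⁻²·s³·A²) = kg⁻²·m⁻⁸·s⁷·A⁶·cd.
The exponent of kg is -2.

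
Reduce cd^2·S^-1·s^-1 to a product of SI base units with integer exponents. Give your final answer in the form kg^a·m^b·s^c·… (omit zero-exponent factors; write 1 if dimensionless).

S = 1/Ω (conductance is reciprocal resistance),
    = kg⁻¹·m⁻²·s³·A².
So S⁻¹ = kg·m²·s⁻³·A⁻².
Combining: cd²·S⁻¹·s⁻¹ = cd² · (kg·m²·s⁻³·A⁻²) · s⁻¹ = kg·m²·s⁻⁴·A⁻²·cd².

kg·m²·s⁻⁴·A⁻²·cd²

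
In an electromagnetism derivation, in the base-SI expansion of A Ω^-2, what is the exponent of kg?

Ω = kg·m²·s⁻³·A⁻².
So Ω⁻² = kg⁻²·m⁻⁴·s⁶·A⁴.
Combining: A·Ω⁻² = A · (kg⁻²·m⁻⁴·s⁶·A⁴) = kg⁻²·m⁻⁴·s⁶·A⁵.
The exponent of kg is -2.

-2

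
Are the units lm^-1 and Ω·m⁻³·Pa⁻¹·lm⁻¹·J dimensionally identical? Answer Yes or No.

No

Left side:
  lm = cd·sr = cd (luminous flux; sr is dimensionless).
  So lm⁻¹ = cd⁻¹.
Right side:
  Ω = V/A (resistance = voltage per current),
      = kg·m²·s⁻³·A⁻².
  Pa = N/m² (pressure = force per area),
      = kg·m⁻¹·s⁻².
  So Pa⁻¹ = kg⁻¹·m·s².
  lm = cd·sr = cd (luminous flux; sr is dimensionless).
  So lm⁻¹ = cd⁻¹.
  J = N·m (work = force × distance),
      = kg·m²·s⁻².
  Combining: Ω·m⁻³·Pa⁻¹·lm⁻¹·J = (kg·m²·s⁻³·A⁻²) · m⁻³ · (kg⁻¹·m·s²) · cd⁻¹ · (kg·m²·s⁻²) = kg·m²·s⁻³·A⁻²·cd⁻¹.
Left is cd⁻¹; right is kg·m²·s⁻³·A⁻²·cd⁻¹ — different.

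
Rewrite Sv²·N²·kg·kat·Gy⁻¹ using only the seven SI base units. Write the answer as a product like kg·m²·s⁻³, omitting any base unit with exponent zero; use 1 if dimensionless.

kg³·m⁴·s⁻⁷·mol

Sv = J/kg (equivalent dose = energy per mass),
    = m²·s⁻².
So Sv² = m⁴·s⁻⁴.
N = kg·m/s² = kg·m·s⁻² (force = mass × acceleration).
So N² = kg²·m²·s⁻⁴.
kat = mol/s = s⁻¹·mol (catalytic activity).
Gy = J/kg (absorbed dose = energy per mass),
    = m²·s⁻².
So Gy⁻¹ = m⁻²·s².
Combining: Sv²·N²·kg·kat·Gy⁻¹ = (m⁴·s⁻⁴) · (kg²·m²·s⁻⁴) · kg · (s⁻¹·mol) · (m⁻²·s²) = kg³·m⁴·s⁻⁷·mol.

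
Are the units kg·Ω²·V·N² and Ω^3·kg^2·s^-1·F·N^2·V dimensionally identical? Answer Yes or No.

Left side:
  Ω = kg·m²·s⁻³·A⁻².
  So Ω² = kg²·m⁴·s⁻⁶·A⁻⁴.
  V = kg·m²·s⁻³·A⁻¹.
  N = kg·m·s⁻².
  So N² = kg²·m²·s⁻⁴.
  Combining: kg·Ω²·V·N² = kg · (kg²·m⁴·s⁻⁶·A⁻⁴) · (kg·m²·s⁻³·A⁻¹) · (kg²·m²·s⁻⁴) = kg⁶·m⁸·s⁻¹³·A⁻⁵.
Right side:
  Ω = V/A (resistance = voltage per current),
      = kg·m²·s⁻³·A⁻².
  So Ω³ = kg³·m⁶·s⁻⁹·A⁻⁶.
  F = C/V (capacitance = charge per voltage),
      = A·s/(kg·m²·s⁻³·A⁻¹) (substituting C and V),
      = kg⁻¹·m⁻²·s⁴·A².
  N = kg·m/s² = kg·m·s⁻² (force = mass × acceleration).
  So N² = kg²·m²·s⁻⁴.
  V = W/A (potential = power per current),
      = kg·m²·s⁻³·A⁻¹.
  Combining: Ω³·kg²·s⁻¹·F·N²·V = (kg³·m⁶·s⁻⁹·A⁻⁶) · kg² · s⁻¹ · (kg⁻¹·m⁻²·s⁴·A²) · (kg²·m²·s⁻⁴) · (kg·m²·s⁻³·A⁻¹) = kg⁷·m⁸·s⁻¹³·A⁻⁵.
Left is kg⁶·m⁸·s⁻¹³·A⁻⁵; right is kg⁷·m⁸·s⁻¹³·A⁻⁵ — different.

No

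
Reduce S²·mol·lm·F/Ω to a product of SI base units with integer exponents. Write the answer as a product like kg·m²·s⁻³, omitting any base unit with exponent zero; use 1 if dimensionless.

kg⁻⁴·m⁻⁸·s¹³·A⁸·mol·cd

S = 1/Ω (conductance is reciprocal resistance),
    = kg⁻¹·m⁻²·s³·A².
So S² = kg⁻²·m⁻⁴·s⁶·A⁴.
lm = cd·sr = cd (luminous flux; sr is dimensionless).
Ω = V/A (resistance = voltage per current),
    = kg·m²·s⁻³·A⁻².
So Ω⁻¹ = kg⁻¹·m⁻²·s³·A².
F = C/V (capacitance = charge per voltage),
    = A·s/(kg·m²·s⁻³·A⁻¹) (substituting C and V),
    = kg⁻¹·m⁻²·s⁴·A².
Combining: S²·mol·lm·Ω⁻¹·F = (kg⁻²·m⁻⁴·s⁶·A⁴) · mol · cd · (kg⁻¹·m⁻²·s³·A²) · (kg⁻¹·m⁻²·s⁴·A²) = kg⁻⁴·m⁻⁸·s¹³·A⁸·mol·cd.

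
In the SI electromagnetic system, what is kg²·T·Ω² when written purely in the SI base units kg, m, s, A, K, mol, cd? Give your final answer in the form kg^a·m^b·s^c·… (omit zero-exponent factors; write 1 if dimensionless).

kg⁵·m⁴·s⁻⁸·A⁻⁵

T = kg·s⁻²·A⁻¹.
Ω = kg·m²·s⁻³·A⁻².
So Ω² = kg²·m⁴·s⁻⁶·A⁻⁴.
Combining: kg²·T·Ω² = kg² · (kg·s⁻²·A⁻¹) · (kg²·m⁴·s⁻⁶·A⁻⁴) = kg⁵·m⁴·s⁻⁸·A⁻⁵.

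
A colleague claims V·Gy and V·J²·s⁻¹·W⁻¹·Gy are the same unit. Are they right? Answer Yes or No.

Left side:
  V = kg·m²·s⁻³·A⁻¹.
  Gy = m²·s⁻².
  Combining: V·Gy = (kg·m²·s⁻³·A⁻¹) · (m²·s⁻²) = kg·m⁴·s⁻⁵·A⁻¹.
Right side:
  V = W/A (potential = power per current),
      = kg·m²·s⁻³·A⁻¹.
  J = N·m (work = force × distance),
      = kg·m²·s⁻².
  So J² = kg²·m⁴·s⁻⁴.
  W = J/s (power = energy per time),
      = kg·m²·s⁻³.
  So W⁻¹ = kg⁻¹·m⁻²·s³.
  Gy = J/kg (absorbed dose = energy per mass),
      = m²·s⁻².
  Combining: V·J²·s⁻¹·W⁻¹·Gy = (kg·m²·s⁻³·A⁻¹) · (kg²·m⁴·s⁻⁴) · s⁻¹ · (kg⁻¹·m⁻²·s³) · (m²·s⁻²) = kg²·m⁶·s⁻⁷·A⁻¹.
Left is kg·m⁴·s⁻⁵·A⁻¹; right is kg²·m⁶·s⁻⁷·A⁻¹ — different.

No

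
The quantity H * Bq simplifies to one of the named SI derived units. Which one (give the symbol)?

Ω

H = Wb/A (inductance = flux per current),
    = kg·m²·s⁻²·A⁻².
Bq = 1/s = s⁻¹ (activity is decays per second).
Combining: H·Bq = (kg·m²·s⁻²·A⁻²) · s⁻¹ = kg·m²·s⁻³·A⁻².
kg·m²·s⁻³·A⁻² is the base-SI form of the ohm.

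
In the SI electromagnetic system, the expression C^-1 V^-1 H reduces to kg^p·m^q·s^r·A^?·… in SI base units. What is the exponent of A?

-2

C = s·A.
So C⁻¹ = s⁻¹·A⁻¹.
V = kg·m²·s⁻³·A⁻¹.
So V⁻¹ = kg⁻¹·m⁻²·s³·A.
H = kg·m²·s⁻²·A⁻².
Combining: C⁻¹·V⁻¹·H = (s⁻¹·A⁻¹) · (kg⁻¹·m⁻²·s³·A) · (kg·m²·s⁻²·A⁻²) = A⁻².
The exponent of A is -2.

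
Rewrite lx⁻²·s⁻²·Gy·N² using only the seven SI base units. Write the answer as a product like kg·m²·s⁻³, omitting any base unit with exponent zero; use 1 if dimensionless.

lx = lm/m² (illuminance = luminous flux per area),
    = m⁻²·cd.
So lx⁻² = m⁴·cd⁻².
Gy = J/kg (absorbed dose = energy per mass),
    = m²·s⁻².
N = kg·m/s² = kg·m·s⁻² (force = mass × acceleration).
So N² = kg²·m²·s⁻⁴.
Combining: lx⁻²·s⁻²·Gy·N² = (m⁴·cd⁻²) · s⁻² · (m²·s⁻²) · (kg²·m²·s⁻⁴) = kg²·m⁸·s⁻⁸·cd⁻².

kg²·m⁸·s⁻⁸·cd⁻²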